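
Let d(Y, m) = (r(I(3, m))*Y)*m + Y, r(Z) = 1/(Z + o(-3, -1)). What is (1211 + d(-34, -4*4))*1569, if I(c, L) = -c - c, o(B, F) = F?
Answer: 12073455/7 ≈ 1.7248e+6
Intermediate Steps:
I(c, L) = -2*c
r(Z) = 1/(-1 + Z) (r(Z) = 1/(Z - 1) = 1/(-1 + Z))
d(Y, m) = Y - Y*m/7 (d(Y, m) = (Y/(-1 - 2*3))*m + Y = (Y/(-1 - 6))*m + Y = (Y/(-7))*m + Y = (-Y/7)*m + Y = -Y*m/7 + Y = Y - Y*m/7)
(1211 + d(-34, -4*4))*1569 = (1211 + (1/7)*(-34)*(7 - (-4)*4))*1569 = (1211 + (1/7)*(-34)*(7 - 1*(-16)))*1569 = (1211 + (1/7)*(-34)*(7 + 16))*1569 = (1211 + (1/7)*(-34)*23)*1569 = (1211 - 782/7)*1569 = (7695/7)*1569 = 12073455/7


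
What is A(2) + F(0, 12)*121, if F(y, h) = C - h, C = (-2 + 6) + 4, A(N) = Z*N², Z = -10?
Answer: -524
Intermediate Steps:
A(N) = -10*N²
C = 8 (C = 4 + 4 = 8)
F(y, h) = 8 - h
A(2) + F(0, 12)*121 = -10*2² + (8 - 1*12)*121 = -10*4 + (8 - 12)*121 = -40 - 4*121 = -40 - 484 = -524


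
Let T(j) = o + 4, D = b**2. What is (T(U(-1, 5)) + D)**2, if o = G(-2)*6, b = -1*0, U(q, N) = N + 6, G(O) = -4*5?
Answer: 13456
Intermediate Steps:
G(O) = -20
U(q, N) = 6 + N
b = 0
D = 0 (D = 0**2 = 0)
o = -120 (o = -20*6 = -120)
T(j) = -116 (T(j) = -120 + 4 = -116)
(T(U(-1, 5)) + D)**2 = (-116 + 0)**2 = (-116)**2 = 13456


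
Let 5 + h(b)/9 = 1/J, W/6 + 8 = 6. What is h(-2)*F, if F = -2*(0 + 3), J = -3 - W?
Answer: 264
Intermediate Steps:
W = -12 (W = -48 + 6*6 = -48 + 36 = -12)
J = 9 (J = -3 - 1*(-12) = -3 + 12 = 9)
F = -6 (F = -2*3 = -6)
h(b) = -44 (h(b) = -45 + 9/9 = -45 + 9*(⅑) = -45 + 1 = -44)
h(-2)*F = -44*(-6) = 264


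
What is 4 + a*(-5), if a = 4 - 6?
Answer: 14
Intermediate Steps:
a = -2
4 + a*(-5) = 4 - 2*(-5) = 4 + 10 = 14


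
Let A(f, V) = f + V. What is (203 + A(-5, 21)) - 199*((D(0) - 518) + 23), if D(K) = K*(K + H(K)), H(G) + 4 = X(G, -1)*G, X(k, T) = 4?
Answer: 98724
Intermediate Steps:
A(f, V) = V + f
H(G) = -4 + 4*G
D(K) = K*(-4 + 5*K) (D(K) = K*(K + (-4 + 4*K)) = K*(-4 + 5*K))
(203 + A(-5, 21)) - 199*((D(0) - 518) + 23) = (203 + (21 - 5)) - 199*((0*(-4 + 5*0) - 518) + 23) = (203 + 16) - 199*((0*(-4 + 0) - 518) + 23) = 219 - 199*((0*(-4) - 518) + 23) = 219 - 199*((0 - 518) + 23) = 219 - 199*(-518 + 23) = 219 - 199*(-495) = 219 + 98505 = 98724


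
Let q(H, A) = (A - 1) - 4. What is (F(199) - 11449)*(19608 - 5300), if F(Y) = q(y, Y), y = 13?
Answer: -161036540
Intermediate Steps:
q(H, A) = -5 + A (q(H, A) = (-1 + A) - 4 = -5 + A)
F(Y) = -5 + Y
(F(199) - 11449)*(19608 - 5300) = ((-5 + 199) - 11449)*(19608 - 5300) = (194 - 11449)*14308 = -11255*14308 = -161036540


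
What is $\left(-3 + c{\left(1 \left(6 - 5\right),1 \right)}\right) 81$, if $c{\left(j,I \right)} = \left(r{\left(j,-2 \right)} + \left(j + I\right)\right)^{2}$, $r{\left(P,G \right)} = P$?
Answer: $486$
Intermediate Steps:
$c{\left(j,I \right)} = \left(I + 2 j\right)^{2}$ ($c{\left(j,I \right)} = \left(j + \left(j + I\right)\right)^{2} = \left(j + \left(I + j\right)\right)^{2} = \left(I + 2 j\right)^{2}$)
$\left(-3 + c{\left(1 \left(6 - 5\right),1 \right)}\right) 81 = \left(-3 + \left(1 + 2 \cdot 1 \left(6 - 5\right)\right)^{2}\right) 81 = \left(-3 + \left(1 + 2 \cdot 1 \cdot 1\right)^{2}\right) 81 = \left(-3 + \left(1 + 2 \cdot 1\right)^{2}\right) 81 = \left(-3 + \left(1 + 2\right)^{2}\right) 81 = \left(-3 + 3^{2}\right) 81 = \left(-3 + 9\right) 81 = 6 \cdot 81 = 486$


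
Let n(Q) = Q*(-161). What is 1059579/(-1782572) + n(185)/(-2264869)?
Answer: -2346713723131/4037292063068 ≈ -0.58126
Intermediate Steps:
n(Q) = -161*Q
1059579/(-1782572) + n(185)/(-2264869) = 1059579/(-1782572) - 161*185/(-2264869) = 1059579*(-1/1782572) - 29785*(-1/2264869) = -1059579/1782572 + 29785/2264869 = -2346713723131/4037292063068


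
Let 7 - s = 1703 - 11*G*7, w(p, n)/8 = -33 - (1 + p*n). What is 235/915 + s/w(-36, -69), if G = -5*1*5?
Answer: 1609411/3686352 ≈ 0.43659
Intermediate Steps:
G = -25 (G = -5*5 = -25)
w(p, n) = -272 - 8*n*p (w(p, n) = 8*(-33 - (1 + p*n)) = 8*(-33 - (1 + n*p)) = 8*(-33 + (-1 - n*p)) = 8*(-34 - n*p) = -272 - 8*n*p)
s = -3621 (s = 7 - (1703 - 11*(-25)*7) = 7 - (1703 - (-275)*7) = 7 - (1703 - 1*(-1925)) = 7 - (1703 + 1925) = 7 - 1*3628 = 7 - 3628 = -3621)
235/915 + s/w(-36, -69) = 235/915 - 3621/(-272 - 8*(-69)*(-36)) = 235*(1/915) - 3621/(-272 - 19872) = 47/183 - 3621/(-20144) = 47/183 - 3621*(-1/20144) = 47/183 + 3621/20144 = 1609411/3686352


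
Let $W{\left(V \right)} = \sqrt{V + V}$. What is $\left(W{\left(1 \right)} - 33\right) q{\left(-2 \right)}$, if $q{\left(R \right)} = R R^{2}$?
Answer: $264 - 8 \sqrt{2} \approx 252.69$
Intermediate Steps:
$q{\left(R \right)} = R^{3}$
$W{\left(V \right)} = \sqrt{2} \sqrt{V}$ ($W{\left(V \right)} = \sqrt{2 V} = \sqrt{2} \sqrt{V}$)
$\left(W{\left(1 \right)} - 33\right) q{\left(-2 \right)} = \left(\sqrt{2} \sqrt{1} - 33\right) \left(-2\right)^{3} = \left(\sqrt{2} \cdot 1 - 33\right) \left(-8\right) = \left(\sqrt{2} - 33\right) \left(-8\right) = \left(-33 + \sqrt{2}\right) \left(-8\right) = 264 - 8 \sqrt{2}$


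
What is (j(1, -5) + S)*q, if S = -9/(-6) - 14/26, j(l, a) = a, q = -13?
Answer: 105/2 ≈ 52.500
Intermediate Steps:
S = 25/26 (S = -9*(-⅙) - 14*1/26 = 3/2 - 7/13 = 25/26 ≈ 0.96154)
(j(1, -5) + S)*q = (-5 + 25/26)*(-13) = -105/26*(-13) = 105/2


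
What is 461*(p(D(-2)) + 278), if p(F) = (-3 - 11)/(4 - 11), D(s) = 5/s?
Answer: 129080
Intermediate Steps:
p(F) = 2 (p(F) = -14/(-7) = -14*(-⅐) = 2)
461*(p(D(-2)) + 278) = 461*(2 + 278) = 461*280 = 129080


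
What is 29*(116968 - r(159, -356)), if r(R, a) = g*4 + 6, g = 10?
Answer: 3390738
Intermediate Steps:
r(R, a) = 46 (r(R, a) = 10*4 + 6 = 40 + 6 = 46)
29*(116968 - r(159, -356)) = 29*(116968 - 1*46) = 29*(116968 - 46) = 29*116922 = 3390738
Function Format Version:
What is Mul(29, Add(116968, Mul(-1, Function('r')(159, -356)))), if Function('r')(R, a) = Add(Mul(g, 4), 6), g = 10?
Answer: 3390738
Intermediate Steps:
Function('r')(R, a) = 46 (Function('r')(R, a) = Add(Mul(10, 4), 6) = Add(40, 6) = 46)
Mul(29, Add(116968, Mul(-1, Function('r')(159, -356)))) = Mul(29, Add(116968, Mul(-1, 46))) = Mul(29, Add(116968, -46)) = Mul(29, 116922) = 3390738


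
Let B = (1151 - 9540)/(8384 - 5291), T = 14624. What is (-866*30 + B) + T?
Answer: -35132497/3093 ≈ -11359.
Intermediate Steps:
B = -8389/3093 ≈ -2.7123
(-866*30 + B) + T = (-866*30 - 8389/3093) + 14624 = (-25980 - 8389/3093) + 14624 = -80364529/3093 + 14624 = -35132497/3093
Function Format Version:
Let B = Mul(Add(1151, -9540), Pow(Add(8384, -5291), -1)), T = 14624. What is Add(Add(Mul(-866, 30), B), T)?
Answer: Rational(-35132497, 3093) ≈ -11359.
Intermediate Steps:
B = Rational(-8389, 3093) (B = Mul(-8389, Pow(3093, -1)) = Mul(-8389, Rational(1, 3093)) = Rational(-8389, 3093) ≈ -2.7123)
Add(Add(Mul(-866, 30), B), T) = Add(Add(Mul(-866, 30), Rational(-8389, 3093)), 14624) = Add(Add(-25980, Rational(-8389, 3093)), 14624) = Add(Rational(-80364529, 3093), 14624) = Rational(-35132497, 3093)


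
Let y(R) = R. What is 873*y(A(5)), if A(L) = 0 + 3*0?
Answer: 0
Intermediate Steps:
A(L) = 0 (A(L) = 0 + 0 = 0)
873*y(A(5)) = 873*0 = 0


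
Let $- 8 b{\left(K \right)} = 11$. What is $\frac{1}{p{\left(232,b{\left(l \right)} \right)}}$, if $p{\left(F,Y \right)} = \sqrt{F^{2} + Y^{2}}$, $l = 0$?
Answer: $\frac{8 \sqrt{3444857}}{3444857} \approx 0.0043103$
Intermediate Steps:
$b{\left(K \right)} = - \frac{11}{8}$ ($b{\left(K \right)} = \left(- \frac{1}{8}\right) 11 = - \frac{11}{8}$)
$\frac{1}{p{\left(232,b{\left(l \right)} \right)}} = \frac{1}{\sqrt{232^{2} + \left(- \frac{11}{8}\right)^{2}}} = \frac{1}{\sqrt{53824 + \frac{121}{64}}} = \frac{1}{\sqrt{\frac{3444857}{64}}} = \frac{1}{\frac{1}{8} \sqrt{3444857}} = \frac{8 \sqrt{3444857}}{3444857}$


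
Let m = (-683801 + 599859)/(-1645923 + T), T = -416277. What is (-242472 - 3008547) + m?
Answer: -3352125648929/1031100 ≈ -3.2510e+6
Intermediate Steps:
m = 41971/1031100 (m = (-683801 + 599859)/(-1645923 - 416277) = -83942/(-2062200) = -83942*(-1/2062200) = 41971/1031100 ≈ 0.040705)
(-242472 - 3008547) + m = (-242472 - 3008547) + 41971/1031100 = -3251019 + 41971/1031100 = -3352125648929/1031100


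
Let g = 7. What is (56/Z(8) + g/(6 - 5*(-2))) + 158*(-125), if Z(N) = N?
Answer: -315881/16 ≈ -19743.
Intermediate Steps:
(56/Z(8) + g/(6 - 5*(-2))) + 158*(-125) = (56/8 + 7/(6 - 5*(-2))) + 158*(-125) = (56*(1/8) + 7/(6 + 10)) - 19750 = (7 + 7/16) - 19750 = 119/16 - 19750 = -315881/16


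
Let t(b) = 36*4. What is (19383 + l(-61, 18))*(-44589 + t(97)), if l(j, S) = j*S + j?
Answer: -809965680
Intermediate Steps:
t(b) = 144
l(j, S) = j + S*j (l(j, S) = S*j + j = j + S*j)
(19383 + l(-61, 18))*(-44589 + t(97)) = (19383 - 61*(1 + 18))*(-44589 + 144) = (19383 - 61*19)*(-44445) = (19383 - 1159)*(-44445) = 18224*(-44445) = -809965680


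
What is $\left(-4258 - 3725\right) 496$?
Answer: $-3959568$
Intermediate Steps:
$\left(-4258 - 3725\right) 496 = \left(-7983\right) 496 = -3959568$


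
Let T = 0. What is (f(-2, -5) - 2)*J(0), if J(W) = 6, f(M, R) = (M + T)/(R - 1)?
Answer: -10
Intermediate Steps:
f(M, R) = M/(-1 + R) (f(M, R) = (M + 0)/(R - 1) = M/(-1 + R))
(f(-2, -5) - 2)*J(0) = (-2/(-1 - 5) - 2)*6 = (-2/(-6) - 2)*6 = (-2*(-⅙) - 2)*6 = (⅓ - 2)*6 = -5/3*6 = -10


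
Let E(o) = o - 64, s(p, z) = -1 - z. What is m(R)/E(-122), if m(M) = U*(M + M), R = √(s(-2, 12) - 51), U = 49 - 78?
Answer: 232*I/93 ≈ 2.4946*I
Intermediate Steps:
E(o) = -64 + o
U = -29
R = 8*I (R = √((-1 - 1*12) - 51) = √((-1 - 12) - 51) = √(-13 - 51) = √(-64) = 8*I ≈ 8.0*I)
m(M) = -58*M (m(M) = -29*(M + M) = -58*M)
m(R)/E(-122) = (-464*I)/(-64 - 122) = -464*I/(-186) = -464*I*(-1/186) = 232*I/93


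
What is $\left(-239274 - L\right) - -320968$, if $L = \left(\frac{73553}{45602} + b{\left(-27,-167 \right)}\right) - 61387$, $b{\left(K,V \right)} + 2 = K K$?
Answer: $\frac{6491553555}{45602} \approx 1.4235 \cdot 10^{5}$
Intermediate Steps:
$b{\left(K,V \right)} = -2 + K^{2}$ ($b{\left(K,V \right)} = -2 + K K = -2 + K^{2}$)
$L = - \frac{2766143767}{45602}$ ($L = \left(\frac{73553}{45602} - \left(2 - \left(-27\right)^{2}\right)\right) - 61387 = \left(73553 \cdot \frac{1}{45602} + \left(-2 + 729\right)\right) - 61387 = \left(\frac{73553}{45602} + 727\right) - 61387 = \frac{33226207}{45602} - 61387 = - \frac{2766143767}{45602} \approx -60658.0$)
$\left(-239274 - L\right) - -320968 = \left(-239274 - - \frac{2766143767}{45602}\right) - -320968 = \left(-239274 + \frac{2766143767}{45602}\right) + 320968 = - \frac{8145229181}{45602} + 320968 = \frac{6491553555}{45602}$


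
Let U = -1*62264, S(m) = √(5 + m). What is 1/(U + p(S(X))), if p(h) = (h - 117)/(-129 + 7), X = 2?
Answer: -463361551/28850299240137 + 61*√7/28850299240137 ≈ -1.6061e-5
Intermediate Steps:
p(h) = 117/122 - h/122 (p(h) = (-117 + h)/(-122) = (-117 + h)*(-1/122) = 117/122 - h/122)
U = -62264
1/(U + p(S(X))) = 1/(-62264 + (117/122 - √(5 + 2)/122)) = 1/(-62264 + (117/122 - √7/122)) = 1/(-7596091/122 - √7/122)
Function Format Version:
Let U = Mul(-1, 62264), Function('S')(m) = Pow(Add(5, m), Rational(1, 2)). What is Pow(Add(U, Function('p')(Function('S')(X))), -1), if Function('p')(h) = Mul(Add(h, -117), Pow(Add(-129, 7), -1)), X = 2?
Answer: Add(Rational(-463361551, 28850299240137), Mul(Rational(61, 28850299240137), Pow(7, Rational(1, 2)))) ≈ -1.6061e-5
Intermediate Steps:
Function('p')(h) = Add(Rational(117, 122), Mul(Rational(-1, 122), h)) (Function('p')(h) = Mul(Add(-117, h), Pow(-122, -1)) = Mul(Add(-117, h), Rational(-1, 122)) = Add(Rational(117, 122), Mul(Rational(-1, 122), h)))
U = -62264
Pow(Add(U, Function('p')(Function('S')(X))), -1) = Pow(Add(-62264, Add(Rational(117, 122), Mul(Rational(-1, 122), Pow(Add(5, 2), Rational(1, 2))))), -1) = Pow(Add(-62264, Add(Rational(117, 122), Mul(Rational(-1, 122), Pow(7, Rational(1, 2))))), -1) = Pow(Add(Rational(-7596091, 122), Mul(Rational(-1, 122), Pow(7, Rational(1, 2)))), -1)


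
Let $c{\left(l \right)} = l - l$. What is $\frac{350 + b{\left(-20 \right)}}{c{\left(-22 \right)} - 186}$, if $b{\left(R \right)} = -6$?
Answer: $- \frac{172}{93} \approx -1.8495$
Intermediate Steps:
$c{\left(l \right)} = 0$
$\frac{350 + b{\left(-20 \right)}}{c{\left(-22 \right)} - 186} = \frac{350 - 6}{0 - 186} = \frac{344}{-186} = 344 \left(- \frac{1}{186}\right) = - \frac{172}{93}$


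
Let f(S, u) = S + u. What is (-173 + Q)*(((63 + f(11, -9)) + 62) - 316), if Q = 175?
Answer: -378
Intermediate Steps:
(-173 + Q)*(((63 + f(11, -9)) + 62) - 316) = (-173 + 175)*(((63 + (11 - 9)) + 62) - 316) = 2*(((63 + 2) + 62) - 316) = 2*((65 + 62) - 316) = 2*(127 - 316) = 2*(-189) = -378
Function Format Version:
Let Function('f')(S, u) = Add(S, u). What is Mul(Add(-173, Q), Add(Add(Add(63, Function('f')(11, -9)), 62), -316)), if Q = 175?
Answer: -378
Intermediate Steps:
Mul(Add(-173, Q), Add(Add(Add(63, Function('f')(11, -9)), 62), -316)) = Mul(Add(-173, 175), Add(Add(Add(63, Add(11, -9)), 62), -316)) = Mul(2, Add(Add(Add(63, 2), 62), -316)) = Mul(2, Add(Add(65, 62), -316)) = Mul(2, Add(127, -316)) = Mul(2, -189) = -378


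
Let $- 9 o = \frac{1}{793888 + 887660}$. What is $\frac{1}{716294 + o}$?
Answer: $\frac{15133932}{10840344688007} \approx 1.3961 \cdot 10^{-6}$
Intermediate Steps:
$o = - \frac{1}{15133932}$ ($o = - \frac{1}{9 \left(793888 + 887660\right)} = - \frac{1}{9 \cdot 1681548} = \left(- \frac{1}{9}\right) \frac{1}{1681548} = - \frac{1}{15133932} \approx -6.6077 \cdot 10^{-8}$)
$\frac{1}{716294 + o} = \frac{1}{716294 - \frac{1}{15133932}} = \frac{1}{\frac{10840344688007}{15133932}} = \frac{15133932}{10840344688007}$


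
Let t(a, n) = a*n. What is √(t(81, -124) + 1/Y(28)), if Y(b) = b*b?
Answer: I*√7874495/28 ≈ 100.22*I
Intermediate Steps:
Y(b) = b²
√(t(81, -124) + 1/Y(28)) = √(81*(-124) + 1/(28²)) = √(-10044 + 1/784) = √(-7874495/784) = I*√7874495/28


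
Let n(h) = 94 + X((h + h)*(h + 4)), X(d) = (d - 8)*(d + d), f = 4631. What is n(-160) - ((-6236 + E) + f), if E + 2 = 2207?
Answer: 4983213574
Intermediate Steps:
E = 2205 (E = -2 + 2207 = 2205)
X(d) = 2*d*(-8 + d) (X(d) = (-8 + d)*(2*d) = 2*d*(-8 + d))
n(h) = 94 + 4*h*(-8 + 2*h*(4 + h))*(4 + h) (n(h) = 94 + 2*((h + h)*(h + 4))*(-8 + (h + h)*(h + 4)) = 94 + 2*((2*h)*(4 + h))*(-8 + (2*h)*(4 + h)) = 94 + 2*(2*h*(4 + h))*(-8 + 2*h*(4 + h)) = 94 + 4*h*(-8 + 2*h*(4 + h))*(4 + h))
n(-160) - ((-6236 + E) + f) = (94 + 8*(-160)*(-4 - 160*(4 - 160))*(4 - 160)) - ((-6236 + 2205) + 4631) = (94 + 8*(-160)*(-4 - 160*(-156))*(-156)) - (-4031 + 4631) = (94 + 8*(-160)*(-4 + 24960)*(-156)) - 1*600 = (94 + 8*(-160)*24956*(-156)) - 600 = (94 + 4983214080) - 600 = 4983214174 - 600 = 4983213574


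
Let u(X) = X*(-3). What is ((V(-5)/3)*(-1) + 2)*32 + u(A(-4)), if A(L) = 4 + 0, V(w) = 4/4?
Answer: 124/3 ≈ 41.333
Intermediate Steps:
V(w) = 1 (V(w) = 4*(1/4) = 1)
A(L) = 4
u(X) = -3*X
((V(-5)/3)*(-1) + 2)*32 + u(A(-4)) = ((1/3)*(-1) + 2)*32 - 3*4 = ((1*(1/3))*(-1) + 2)*32 - 12 = ((1/3)*(-1) + 2)*32 - 12 = (-1/3 + 2)*32 - 12 = (5/3)*32 - 12 = 160/3 - 12 = 124/3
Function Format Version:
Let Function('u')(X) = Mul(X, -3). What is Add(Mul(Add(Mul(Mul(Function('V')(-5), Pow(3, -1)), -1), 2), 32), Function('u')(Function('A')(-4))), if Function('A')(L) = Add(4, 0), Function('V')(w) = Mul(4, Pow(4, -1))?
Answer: Rational(124, 3) ≈ 41.333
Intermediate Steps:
Function('V')(w) = 1 (Function('V')(w) = Mul(4, Rational(1, 4)) = 1)
Function('A')(L) = 4
Function('u')(X) = Mul(-3, X)
Add(Mul(Add(Mul(Mul(Function('V')(-5), Pow(3, -1)), -1), 2), 32), Function('u')(Function('A')(-4))) = Add(Mul(Add(Mul(Mul(1, Pow(3, -1)), -1), 2), 32), Mul(-3, 4)) = Add(Mul(Add(Mul(Mul(1, Rational(1, 3)), -1), 2), 32), -12) = Add(Mul(Add(Mul(Rational(1, 3), -1), 2), 32), -12) = Add(Mul(Add(Rational(-1, 3), 2), 32), -12) = Add(Mul(Rational(5, 3), 32), -12) = Add(Rational(160, 3), -12) = Rational(124, 3)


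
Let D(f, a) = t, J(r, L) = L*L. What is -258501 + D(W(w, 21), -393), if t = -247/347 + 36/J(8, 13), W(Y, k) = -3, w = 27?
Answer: -15159303394/58643 ≈ -2.5850e+5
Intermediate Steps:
J(r, L) = L²
t = -29251/58643 (t = -247/347 + 36/(13²) = -247*1/347 + 36/169 = -247/347 + 36*(1/169) = -247/347 + 36/169 = -29251/58643 ≈ -0.49880)
D(f, a) = -29251/58643
-258501 + D(W(w, 21), -393) = -258501 - 29251/58643 = -15159303394/58643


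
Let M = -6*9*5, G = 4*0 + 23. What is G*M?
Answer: -6210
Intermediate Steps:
G = 23 (G = 0 + 23 = 23)
M = -270 (M = -54*5 = -270)
G*M = 23*(-270) = -6210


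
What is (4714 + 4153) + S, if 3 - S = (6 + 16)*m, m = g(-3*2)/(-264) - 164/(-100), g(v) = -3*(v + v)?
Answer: 220923/25 ≈ 8836.9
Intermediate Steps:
g(v) = -6*v
m = 827/550 (m = -(-18)*2/(-264) - 164/(-100) = -6*(-6)*(-1/264) - 164*(-1/100) = 36*(-1/264) + 41/25 = -3/22 + 41/25 = 827/550 ≈ 1.5036)
S = -752/25 (S = 3 - (6 + 16)*827/550 = 3 - 22*827/550 = 3 - 1*827/25 = 3 - 827/25 = -752/25 ≈ -30.080)
(4714 + 4153) + S = (4714 + 4153) - 752/25 = 8867 - 752/25 = 220923/25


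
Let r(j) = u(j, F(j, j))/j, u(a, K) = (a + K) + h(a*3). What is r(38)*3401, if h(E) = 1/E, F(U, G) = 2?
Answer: 816419/228 ≈ 3580.8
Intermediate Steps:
u(a, K) = K + a + 1/(3*a) (u(a, K) = (a + K) + 1/(a*3) = (K + a) + 1/(3*a) = K + a + 1/(3*a))
r(j) = (2 + j + 1/(3*j))/j
r(38)*3401 = ((⅓ + 38*(2 + 38))/38²)*3401 = ((⅓ + 38*40)/1444)*3401 = ((⅓ + 1520)/1444)*3401 = ((1/1444)*(4561/3))*3401 = (4561/4332)*3401 = 816419/228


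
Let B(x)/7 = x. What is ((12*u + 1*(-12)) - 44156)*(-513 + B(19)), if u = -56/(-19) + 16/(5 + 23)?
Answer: 117374560/7 ≈ 1.6768e+7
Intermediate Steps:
u = 468/133 (u = -56*(-1/19) + 16/28 = 56/19 + 16*(1/28) = 56/19 + 4/7 = 468/133 ≈ 3.5188)
B(x) = 7*x
((12*u + 1*(-12)) - 44156)*(-513 + B(19)) = ((12*(468/133) + 1*(-12)) - 44156)*(-513 + 7*19) = ((5616/133 - 12) - 44156)*(-513 + 133) = (4020/133 - 44156)*(-380) = -5868728/133*(-380) = 117374560/7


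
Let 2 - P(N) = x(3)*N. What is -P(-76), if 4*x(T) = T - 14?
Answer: 207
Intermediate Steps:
x(T) = -7/2 + T/4 (x(T) = (T - 14)/4 = (-14 + T)/4 = -7/2 + T/4)
P(N) = 2 + 11*N/4 (P(N) = 2 - (-7/2 + (¼)*3)*N = 2 - (-7/2 + ¾)*N = 2 - (-11)*N/4 = 2 + 11*N/4)
-P(-76) = -(2 + (11/4)*(-76)) = -(2 - 209) = -1*(-207) = 207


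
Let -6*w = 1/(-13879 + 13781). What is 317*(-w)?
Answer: -317/588 ≈ -0.53912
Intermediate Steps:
w = 1/588 (w = -1/(6*(-13879 + 13781)) = -⅙/(-98) = -⅙*(-1/98) = 1/588 ≈ 0.0017007)
317*(-w) = 317*(-1*1/588) = 317*(-1/588) = -317/588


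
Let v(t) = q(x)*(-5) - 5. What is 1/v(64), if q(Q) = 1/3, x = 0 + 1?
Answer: -3/20 ≈ -0.15000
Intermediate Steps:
x = 1
q(Q) = ⅓
v(t) = -20/3 (v(t) = (⅓)*(-5) - 5 = -5/3 - 5 = -20/3)
1/v(64) = 1/(-20/3) = -3/20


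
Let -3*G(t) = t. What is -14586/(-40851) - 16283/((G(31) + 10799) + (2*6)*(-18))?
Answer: -30056701/25406118 ≈ -1.1831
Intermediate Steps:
G(t) = -t/3
-14586/(-40851) - 16283/((G(31) + 10799) + (2*6)*(-18)) = -14586/(-40851) - 16283/((-⅓*31 + 10799) + (2*6)*(-18)) = -14586*(-1/40851) - 16283/((-31/3 + 10799) + 12*(-18)) = 286/801 - 16283/(32366/3 - 216) = 286/801 - 16283/31718/3 = 286/801 - 16283*3/31718 = 286/801 - 48849/31718 = -30056701/25406118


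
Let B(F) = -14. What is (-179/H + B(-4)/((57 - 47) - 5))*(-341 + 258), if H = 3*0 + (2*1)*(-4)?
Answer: -64989/40 ≈ -1624.7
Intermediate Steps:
H = -8 (H = 0 + 2*(-4) = 0 - 8 = -8)
(-179/H + B(-4)/((57 - 47) - 5))*(-341 + 258) = (-179/(-8) - 14/((57 - 47) - 5))*(-341 + 258) = (-179*(-1/8) - 14/(10 - 5))*(-83) = (179/8 - 14/5)*(-83) = (783/40)*(-83) = -64989/40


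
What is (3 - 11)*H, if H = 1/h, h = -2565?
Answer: 8/2565 ≈ 0.0031189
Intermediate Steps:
H = -1/2565 (H = 1/(-2565) = -1/2565 ≈ -0.00038986)
(3 - 11)*H = (3 - 11)*(-1/2565) = -8*(-1/2565) = 8/2565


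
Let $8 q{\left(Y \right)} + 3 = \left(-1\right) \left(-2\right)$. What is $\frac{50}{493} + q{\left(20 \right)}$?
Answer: $- \frac{93}{3944} \approx -0.02358$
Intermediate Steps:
$q{\left(Y \right)} = - \frac{1}{8}$ ($q{\left(Y \right)} = - \frac{3}{8} + \frac{\left(-1\right) \left(-2\right)}{8} = - \frac{3}{8} + \frac{1}{8} \cdot 2 = - \frac{3}{8} + \frac{1}{4} = - \frac{1}{8}$)
$\frac{50}{493} + q{\left(20 \right)} = \frac{50}{493} - \frac{1}{8} = - \frac{93}{3944}$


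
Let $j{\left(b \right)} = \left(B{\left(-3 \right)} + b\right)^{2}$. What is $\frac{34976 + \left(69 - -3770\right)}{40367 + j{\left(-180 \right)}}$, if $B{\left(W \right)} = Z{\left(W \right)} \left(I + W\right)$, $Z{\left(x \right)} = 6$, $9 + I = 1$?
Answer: $\frac{38815}{100883} \approx 0.38475$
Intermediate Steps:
$I = -8$ ($I = -9 + 1 = -8$)
$B{\left(W \right)} = -48 + 6 W$ ($B{\left(W \right)} = 6 \left(-8 + W\right) = -48 + 6 W$)
$j{\left(b \right)} = \left(-66 + b\right)^{2}$ ($j{\left(b \right)} = \left(\left(-48 + 6 \left(-3\right)\right) + b\right)^{2} = \left(\left(-48 - 18\right) + b\right)^{2} = \left(-66 + b\right)^{2}$)
$\frac{34976 + \left(69 - -3770\right)}{40367 + j{\left(-180 \right)}} = \frac{34976 + \left(69 - -3770\right)}{40367 + \left(-66 - 180\right)^{2}} = \frac{34976 + \left(69 + 3770\right)}{40367 + \left(-246\right)^{2}} = \frac{34976 + 3839}{40367 + 60516} = \frac{38815}{100883}$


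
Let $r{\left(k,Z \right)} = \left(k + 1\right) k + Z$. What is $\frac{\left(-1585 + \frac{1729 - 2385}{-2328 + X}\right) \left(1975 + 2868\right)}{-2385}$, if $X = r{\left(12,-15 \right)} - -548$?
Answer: $\frac{237321529}{73755} \approx 3217.7$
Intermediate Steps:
$r{\left(k,Z \right)} = Z + k \left(1 + k\right)$ ($r{\left(k,Z \right)} = \left(1 + k\right) k + Z = k \left(1 + k\right) + Z = Z + k \left(1 + k\right)$)
$X = 689$ ($X = \left(-15 + 12 + 12^{2}\right) - -548 = \left(-15 + 12 + 144\right) + 548 = 141 + 548 = 689$)
$\frac{\left(-1585 + \frac{1729 - 2385}{-2328 + X}\right) \left(1975 + 2868\right)}{-2385} = \frac{\left(-1585 + \frac{1729 - 2385}{-2328 + 689}\right) \left(1975 + 2868\right)}{-2385} = \left(-1585 - \frac{656}{-1639}\right) 4843 \left(- \frac{1}{2385}\right) = \left(-1585 - - \frac{656}{1639}\right) 4843 \left(- \frac{1}{2385}\right) = \left(-1585 + \frac{656}{1639}\right) 4843 \left(- \frac{1}{2385}\right) = \left(- \frac{2597159}{1639}\right) 4843 \left(- \frac{1}{2385}\right) = \left(- \frac{12578041037}{1639}\right) \left(- \frac{1}{2385}\right) = \frac{237321529}{73755}$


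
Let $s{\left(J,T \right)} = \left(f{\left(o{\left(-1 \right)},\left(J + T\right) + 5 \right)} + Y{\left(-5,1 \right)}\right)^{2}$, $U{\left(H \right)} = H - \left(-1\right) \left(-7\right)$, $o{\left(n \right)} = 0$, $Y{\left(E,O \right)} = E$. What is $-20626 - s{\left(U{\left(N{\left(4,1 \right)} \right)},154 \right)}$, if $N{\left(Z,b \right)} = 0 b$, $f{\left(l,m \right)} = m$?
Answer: $-42235$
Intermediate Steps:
$N{\left(Z,b \right)} = 0$
$U{\left(H \right)} = -7 + H$ ($U{\left(H \right)} = H - 7 = -7 + H$)
$s{\left(J,T \right)} = \left(J + T\right)^{2}$ ($s{\left(J,T \right)} = \left(\left(\left(J + T\right) + 5\right) - 5\right)^{2} = \left(\left(5 + J + T\right) - 5\right)^{2} = \left(J + T\right)^{2}$)
$-20626 - s{\left(U{\left(N{\left(4,1 \right)} \right)},154 \right)} = -20626 - \left(\left(-7 + 0\right) + 154\right)^{2} = -20626 - \left(-7 + 154\right)^{2} = -20626 - 147^{2} = -20626 - 21609 = -42235$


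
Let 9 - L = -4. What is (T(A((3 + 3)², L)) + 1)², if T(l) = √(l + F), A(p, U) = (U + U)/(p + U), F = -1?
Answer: (7 + I*√23)²/49 ≈ 0.53061 + 1.3702*I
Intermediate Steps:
L = 13 (L = 9 - 1*(-4) = 9 + 4 = 13)
A(p, U) = 2*U/(U + p) (A(p, U) = (2*U)/(U + p) = 2*U/(U + p))
T(l) = √(-1 + l) (T(l) = √(l - 1) = √(-1 + l))
(T(A((3 + 3)², L)) + 1)² = (√(-1 + 2*13/(13 + (3 + 3)²)) + 1)² = (√(-1 + 2*13/(13 + 6²)) + 1)² = (√(-1 + 2*13/(13 + 36)) + 1)² = (√(-1 + 2*13/49) + 1)² = (√(-1 + 2*13*(1/49)) + 1)² = (√(-1 + 26/49) + 1)² = (√(-23/49) + 1)² = (I*√23/7 + 1)² = (1 + I*√23/7)²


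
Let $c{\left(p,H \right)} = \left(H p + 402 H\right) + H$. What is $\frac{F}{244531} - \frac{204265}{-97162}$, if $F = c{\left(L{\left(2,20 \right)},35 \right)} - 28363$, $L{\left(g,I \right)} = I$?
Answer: $\frac{48631802319}{23759121022} \approx 2.0469$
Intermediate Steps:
$c{\left(p,H \right)} = 403 H + H p$ ($c{\left(p,H \right)} = \left(402 H + H p\right) + H = 403 H + H p$)
$F = -13558$ ($F = 35 \left(403 + 20\right) - 28363 = 35 \cdot 423 - 28363 = 14805 - 28363 = -13558$)
$\frac{F}{244531} - \frac{204265}{-97162} = - \frac{13558}{244531} - \frac{204265}{-97162} = \left(-13558\right) \frac{1}{244531} - - \frac{204265}{97162} = - \frac{13558}{244531} + \frac{204265}{97162} = \frac{48631802319}{23759121022}$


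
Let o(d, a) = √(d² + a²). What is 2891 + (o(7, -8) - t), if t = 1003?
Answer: 1888 + √113 ≈ 1898.6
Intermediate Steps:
o(d, a) = √(a² + d²)
2891 + (o(7, -8) - t) = 2891 + (√((-8)² + 7²) - 1*1003) = 2891 + (√(64 + 49) - 1003) = 2891 + (√113 - 1003) = 2891 + (-1003 + √113) = 1888 + √113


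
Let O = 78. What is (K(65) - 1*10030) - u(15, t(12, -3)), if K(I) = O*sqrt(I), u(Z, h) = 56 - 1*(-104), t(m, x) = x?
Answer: -10190 + 78*sqrt(65) ≈ -9561.1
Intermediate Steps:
u(Z, h) = 160 (u(Z, h) = 56 + 104 = 160)
K(I) = 78*sqrt(I)
(K(65) - 1*10030) - u(15, t(12, -3)) = (78*sqrt(65) - 1*10030) - 1*160 = (78*sqrt(65) - 10030) - 160 = (-10030 + 78*sqrt(65)) - 160 = -10190 + 78*sqrt(65)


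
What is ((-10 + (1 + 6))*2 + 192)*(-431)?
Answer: -80166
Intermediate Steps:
((-10 + (1 + 6))*2 + 192)*(-431) = ((-10 + 7)*2 + 192)*(-431) = (-3*2 + 192)*(-431) = (-6 + 192)*(-431) = 186*(-431) = -80166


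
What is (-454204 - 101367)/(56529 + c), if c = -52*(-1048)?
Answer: -555571/111025 ≈ -5.0040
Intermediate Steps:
c = 54496
(-454204 - 101367)/(56529 + c) = (-454204 - 101367)/(56529 + 54496) = -555571/111025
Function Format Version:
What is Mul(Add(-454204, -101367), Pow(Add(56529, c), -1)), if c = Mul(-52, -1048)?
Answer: Rational(-555571, 111025) ≈ -5.0040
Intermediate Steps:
c = 54496
Mul(Add(-454204, -101367), Pow(Add(56529, c), -1)) = Mul(Add(-454204, -101367), Pow(Add(56529, 54496), -1)) = Mul(-555571, Pow(111025, -1)) = Mul(-555571, Rational(1, 111025)) = Rational(-555571, 111025)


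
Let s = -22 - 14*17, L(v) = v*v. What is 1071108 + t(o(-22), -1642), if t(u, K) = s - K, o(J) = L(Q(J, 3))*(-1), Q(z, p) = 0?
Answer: 1072490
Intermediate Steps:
L(v) = v**2
s = -260 (s = -22 - 238 = -260)
o(J) = 0 (o(J) = 0**2*(-1) = 0*(-1) = 0)
t(u, K) = -260 - K
1071108 + t(o(-22), -1642) = 1071108 + (-260 - 1*(-1642)) = 1071108 + (-260 + 1642) = 1071108 + 1382 = 1072490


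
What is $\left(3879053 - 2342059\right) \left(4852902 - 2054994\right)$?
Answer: $4300367808552$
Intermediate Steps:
$\left(3879053 - 2342059\right) \left(4852902 - 2054994\right) = \left(3879053 - 2342059\right) 2797908 = 1536994 \cdot 2797908 = 4300367808552$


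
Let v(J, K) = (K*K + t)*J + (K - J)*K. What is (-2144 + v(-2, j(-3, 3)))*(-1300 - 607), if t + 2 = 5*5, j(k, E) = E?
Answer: 4182051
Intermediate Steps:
t = 23 (t = -2 + 5*5 = -2 + 25 = 23)
v(J, K) = J*(23 + K²) + K*(K - J) (v(J, K) = (K*K + 23)*J + (K - J)*K = (K² + 23)*J + K*(K - J) = (23 + K²)*J + K*(K - J) = J*(23 + K²) + K*(K - J))
(-2144 + v(-2, j(-3, 3)))*(-1300 - 607) = (-2144 + (3² + 23*(-2) - 2*3² - 1*(-2)*3))*(-1300 - 607) = (-2144 + (9 - 46 - 2*9 + 6))*(-1907) = (-2144 + (9 - 46 - 18 + 6))*(-1907) = (-2144 - 49)*(-1907) = -2193*(-1907) = 4182051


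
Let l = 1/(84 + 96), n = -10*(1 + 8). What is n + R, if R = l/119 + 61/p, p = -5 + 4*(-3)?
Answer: -2004659/21420 ≈ -93.588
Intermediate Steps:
n = -90 (n = -10*9 = -90)
p = -17 (p = -5 - 12 = -17)
l = 1/180 ≈ 0.0055556
R = -76859/21420 (R = (1/180)/119 + 61/(-17) = (1/180)*(1/119) + 61*(-1/17) = 1/21420 - 61/17 = -76859/21420 ≈ -3.5882)
n + R = -90 - 76859/21420 = -2004659/21420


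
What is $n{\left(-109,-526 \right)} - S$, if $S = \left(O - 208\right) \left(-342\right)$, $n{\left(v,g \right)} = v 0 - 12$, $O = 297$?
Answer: $30426$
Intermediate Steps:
$n{\left(v,g \right)} = -12$ ($n{\left(v,g \right)} = 0 - 12 = -12$)
$S = -30438$ ($S = \left(297 - 208\right) \left(-342\right) = 89 \left(-342\right) = -30438$)
$n{\left(-109,-526 \right)} - S = -12 - -30438 = -12 + 30438 = 30426$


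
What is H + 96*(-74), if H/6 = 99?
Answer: -6510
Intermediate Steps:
H = 594 (H = 6*99 = 594)
H + 96*(-74) = 594 + 96*(-74) = 594 - 7104 = -6510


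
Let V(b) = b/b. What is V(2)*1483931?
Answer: 1483931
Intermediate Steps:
V(b) = 1
V(2)*1483931 = 1*1483931 = 1483931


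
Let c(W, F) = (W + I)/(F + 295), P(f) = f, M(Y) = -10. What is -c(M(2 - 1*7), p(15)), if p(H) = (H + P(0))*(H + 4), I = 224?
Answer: -107/290 ≈ -0.36897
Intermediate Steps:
p(H) = H*(4 + H) (p(H) = (H + 0)*(H + 4) = H*(4 + H))
c(W, F) = (224 + W)/(295 + F) (c(W, F) = (W + 224)/(F + 295) = (224 + W)/(295 + F))
-c(M(2 - 1*7), p(15)) = -(224 - 10)/(295 + 15*(4 + 15)) = -214/(295 + 15*19) = -214/(295 + 285) = -214/580 = -1*107/290 = -107/290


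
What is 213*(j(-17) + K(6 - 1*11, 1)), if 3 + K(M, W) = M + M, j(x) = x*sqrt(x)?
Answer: -2769 - 3621*I*sqrt(17) ≈ -2769.0 - 14930.0*I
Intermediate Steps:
j(x) = x**(3/2)
K(M, W) = -3 + 2*M (K(M, W) = -3 + (M + M) = -3 + 2*M)
213*(j(-17) + K(6 - 1*11, 1)) = 213*((-17)**(3/2) + (-3 + 2*(6 - 1*11))) = 213*(-17*I*sqrt(17) + (-3 + 2*(6 - 11))) = 213*(-17*I*sqrt(17) + (-3 + 2*(-5))) = 213*(-17*I*sqrt(17) + (-3 - 10)) = 213*(-17*I*sqrt(17) - 13) = 213*(-13 - 17*I*sqrt(17)) = -2769 - 3621*I*sqrt(17)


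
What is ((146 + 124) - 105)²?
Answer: 27225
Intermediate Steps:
((146 + 124) - 105)² = (270 - 105)² = 165² = 27225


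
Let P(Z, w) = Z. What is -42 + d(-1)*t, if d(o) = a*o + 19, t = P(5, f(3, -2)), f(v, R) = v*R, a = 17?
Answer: -32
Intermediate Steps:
f(v, R) = R*v
t = 5
d(o) = 19 + 17*o (d(o) = 17*o + 19 = 19 + 17*o)
-42 + d(-1)*t = -42 + (19 + 17*(-1))*5 = -42 + (19 - 17)*5 = -42 + 2*5 = -42 + 10 = -32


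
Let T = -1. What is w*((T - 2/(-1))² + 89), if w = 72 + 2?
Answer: 6660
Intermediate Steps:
w = 74
w*((T - 2/(-1))² + 89) = 74*((-1 - 2/(-1))² + 89) = 74*((-1 - 2*(-1))² + 89) = 74*((-1 + 2)² + 89) = 74*(1² + 89) = 74*(1 + 89) = 74*90 = 6660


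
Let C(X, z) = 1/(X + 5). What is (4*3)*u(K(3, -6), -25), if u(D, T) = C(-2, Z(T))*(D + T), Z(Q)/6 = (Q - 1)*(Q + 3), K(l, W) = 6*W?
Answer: -244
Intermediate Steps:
Z(Q) = 6*(-1 + Q)*(3 + Q) (Z(Q) = 6*((Q - 1)*(Q + 3)) = 6*((-1 + Q)*(3 + Q)) = 6*(-1 + Q)*(3 + Q))
C(X, z) = 1/(5 + X)
u(D, T) = D/3 + T/3 (u(D, T) = (D + T)/(5 - 2) = (D + T)/3 = D/3 + T/3)
(4*3)*u(K(3, -6), -25) = (4*3)*((6*(-6))/3 + (1/3)*(-25)) = 12*((1/3)*(-36) - 25/3) = 12*(-12 - 25/3) = 12*(-61/3) = -244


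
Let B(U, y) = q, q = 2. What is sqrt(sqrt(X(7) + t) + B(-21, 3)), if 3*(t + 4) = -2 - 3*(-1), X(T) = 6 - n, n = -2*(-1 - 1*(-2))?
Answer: sqrt(18 + 3*sqrt(39))/3 ≈ 2.0203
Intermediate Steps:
B(U, y) = 2
n = -2 (n = -2*(-1 + 2) = -2*1 = -2)
X(T) = 8 (X(T) = 6 - 1*(-2) = 6 + 2 = 8)
t = -11/3 (t = -4 + (-2 - 3*(-1))/3 = -4 + (-2 + 3)/3 = -4 + (1/3)*1 = -4 + 1/3 = -11/3 ≈ -3.6667)
sqrt(sqrt(X(7) + t) + B(-21, 3)) = sqrt(sqrt(8 - 11/3) + 2) = sqrt(sqrt(13/3) + 2) = sqrt(sqrt(39)/3 + 2) = sqrt(2 + sqrt(39)/3)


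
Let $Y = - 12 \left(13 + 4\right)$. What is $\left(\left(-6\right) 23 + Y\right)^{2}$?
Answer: $116964$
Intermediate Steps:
$Y = -204$ ($Y = \left(-12\right) 17 = -204$)
$\left(\left(-6\right) 23 + Y\right)^{2} = \left(\left(-6\right) 23 - 204\right)^{2} = \left(-138 - 204\right)^{2} = \left(-342\right)^{2} = 116964$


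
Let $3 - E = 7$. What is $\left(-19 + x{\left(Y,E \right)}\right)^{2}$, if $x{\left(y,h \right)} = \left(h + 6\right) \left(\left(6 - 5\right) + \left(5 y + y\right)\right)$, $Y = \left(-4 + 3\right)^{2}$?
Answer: $25$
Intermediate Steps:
$E = -4$ ($E = 3 - 7 = -4$)
$Y = 1$ ($Y = \left(-1\right)^{2} = 1$)
$x{\left(y,h \right)} = \left(1 + 6 y\right) \left(6 + h\right)$ ($x{\left(y,h \right)} = \left(6 + h\right) \left(\left(6 - 5\right) + 6 y\right) = \left(6 + h\right) \left(1 + 6 y\right) = \left(1 + 6 y\right) \left(6 + h\right)$)
$\left(-19 + x{\left(Y,E \right)}\right)^{2} = \left(-19 + \left(6 - 4 + 36 \cdot 1 + 6 \left(-4\right) 1\right)\right)^{2} = \left(-19 + \left(6 - 4 + 36 - 24\right)\right)^{2} = \left(-19 + 14\right)^{2} = \left(-5\right)^{2} = 25$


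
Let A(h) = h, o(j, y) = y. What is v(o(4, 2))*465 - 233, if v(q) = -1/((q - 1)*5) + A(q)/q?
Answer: 139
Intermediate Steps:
v(q) = 1 - 1/(-5 + 5*q) (v(q) = -1/((q - 1)*5) + q/q = -1/((-1 + q)*5) + 1 = -1/(-5 + 5*q) + 1 = 1 - 1/(-5 + 5*q))
v(o(4, 2))*465 - 233 = ((-6/5 + 2)/(-1 + 2))*465 - 233 = ((4/5)/1)*465 - 233 = (1*(4/5))*465 - 233 = (4/5)*465 - 233 = 372 - 233 = 139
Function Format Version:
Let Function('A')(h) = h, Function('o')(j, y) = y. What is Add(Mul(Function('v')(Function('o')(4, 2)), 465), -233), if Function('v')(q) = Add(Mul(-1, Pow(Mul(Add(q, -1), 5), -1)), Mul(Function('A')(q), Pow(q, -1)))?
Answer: 139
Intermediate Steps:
Function('v')(q) = Add(1, Mul(-1, Pow(Add(-5, Mul(5, q)), -1))) (Function('v')(q) = Add(Mul(-1, Pow(Mul(Add(q, -1), 5), -1)), Mul(q, Pow(q, -1))) = Add(Mul(-1, Pow(Mul(Add(-1, q), 5), -1)), 1) = Add(Mul(-1, Pow(Add(-5, Mul(5, q)), -1)), 1) = Add(1, Mul(-1, Pow(Add(-5, Mul(5, q)), -1))))
Add(Mul(Function('v')(Function('o')(4, 2)), 465), -233) = Add(Mul(Mul(Pow(Add(-1, 2), -1), Add(Rational(-6, 5), 2)), 465), -233) = Add(Mul(Mul(Pow(1, -1), Rational(4, 5)), 465), -233) = Add(Mul(Mul(1, Rational(4, 5)), 465), -233) = Add(Mul(Rational(4, 5), 465), -233) = Add(372, -233) = 139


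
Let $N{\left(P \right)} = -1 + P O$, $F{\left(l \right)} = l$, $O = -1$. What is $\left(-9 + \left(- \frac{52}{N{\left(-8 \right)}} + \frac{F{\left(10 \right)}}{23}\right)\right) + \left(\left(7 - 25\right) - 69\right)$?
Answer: $- \frac{16582}{161} \approx -102.99$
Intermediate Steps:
$N{\left(P \right)} = -1 - P$ ($N{\left(P \right)} = -1 + P \left(-1\right) = -1 - P$)
$\left(-9 + \left(- \frac{52}{N{\left(-8 \right)}} + \frac{F{\left(10 \right)}}{23}\right)\right) + \left(\left(7 - 25\right) - 69\right) = \left(-9 + \left(- \frac{52}{-1 - -8} + \frac{10}{23}\right)\right) + \left(\left(7 - 25\right) - 69\right) = \left(-9 + \left(- \frac{52}{-1 + 8} + 10 \cdot \frac{1}{23}\right)\right) - 87 = \left(-9 + \left(- \frac{52}{7} + \frac{10}{23}\right)\right) - 87 = \left(-9 - \frac{1126}{161}\right) - 87 = - \frac{2575}{161} - 87 = - \frac{16582}{161}$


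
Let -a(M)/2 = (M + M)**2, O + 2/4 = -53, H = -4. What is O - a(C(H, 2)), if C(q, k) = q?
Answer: 149/2 ≈ 74.500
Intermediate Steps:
O = -107/2 (O = -1/2 - 53 = -107/2 ≈ -53.500)
a(M) = -8*M**2 (a(M) = -2*(M + M)**2 = -2*4*M**2 = -8*M**2)
O - a(C(H, 2)) = -107/2 - (-8)*(-4)**2 = -107/2 - (-8)*16 = -107/2 - 1*(-128) = -107/2 + 128 = 149/2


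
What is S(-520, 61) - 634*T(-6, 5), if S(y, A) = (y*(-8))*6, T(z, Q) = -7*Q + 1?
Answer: 46516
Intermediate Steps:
T(z, Q) = 1 - 7*Q
S(y, A) = -48*y (S(y, A) = -8*y*6 = -48*y)
S(-520, 61) - 634*T(-6, 5) = -48*(-520) - 634*(1 - 7*5) = 24960 - 634*(1 - 35) = 24960 - 634*(-34) = 24960 + 21556 = 46516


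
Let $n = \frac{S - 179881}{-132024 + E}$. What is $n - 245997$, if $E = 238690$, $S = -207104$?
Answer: $- \frac{26239902987}{106666} \approx -2.46 \cdot 10^{5}$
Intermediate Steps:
$n = - \frac{386985}{106666}$ ($n = \frac{-207104 - 179881}{-132024 + 238690} = - \frac{386985}{106666} \approx -3.628$)
$n - 245997 = - \frac{386985}{106666} - 245997 = - \frac{26239902987}{106666}$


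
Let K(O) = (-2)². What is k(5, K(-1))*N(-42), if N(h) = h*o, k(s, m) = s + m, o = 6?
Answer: -2268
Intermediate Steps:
K(O) = 4
k(s, m) = m + s
N(h) = 6*h (N(h) = h*6 = 6*h)
k(5, K(-1))*N(-42) = (4 + 5)*(6*(-42)) = 9*(-252) = -2268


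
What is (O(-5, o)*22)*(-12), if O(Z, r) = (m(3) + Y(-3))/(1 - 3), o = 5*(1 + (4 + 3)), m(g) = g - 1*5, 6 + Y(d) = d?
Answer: -1452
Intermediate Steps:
Y(d) = -6 + d
m(g) = -5 + g (m(g) = g - 5 = -5 + g)
o = 40 (o = 5*(1 + 7) = 5*8 = 40)
O(Z, r) = 11/2 (O(Z, r) = ((-5 + 3) + (-6 - 3))/(1 - 3) = (-2 - 9)/(-2) = -11*(-1/2) = 11/2)
(O(-5, o)*22)*(-12) = ((11/2)*22)*(-12) = 121*(-12) = -1452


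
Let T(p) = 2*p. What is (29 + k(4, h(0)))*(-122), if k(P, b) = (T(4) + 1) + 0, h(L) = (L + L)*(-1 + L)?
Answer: -4636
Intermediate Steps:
h(L) = 2*L*(-1 + L) (h(L) = (2*L)*(-1 + L) = 2*L*(-1 + L))
k(P, b) = 9 (k(P, b) = (2*4 + 1) + 0 = (8 + 1) + 0 = 9 + 0 = 9)
(29 + k(4, h(0)))*(-122) = (29 + 9)*(-122) = 38*(-122) = -4636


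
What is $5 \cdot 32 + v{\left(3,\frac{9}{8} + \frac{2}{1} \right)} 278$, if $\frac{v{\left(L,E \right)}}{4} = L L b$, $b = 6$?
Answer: $60208$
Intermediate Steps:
$v{\left(L,E \right)} = 24 L^{2}$ ($v{\left(L,E \right)} = 4 L L 6 = 4 L^{2} \cdot 6 = 4 \cdot 6 L^{2} = 24 L^{2}$)
$5 \cdot 32 + v{\left(3,\frac{9}{8} + \frac{2}{1} \right)} 278 = 5 \cdot 32 + 24 \cdot 3^{2} \cdot 278 = 160 + 24 \cdot 9 \cdot 278 = 160 + 216 \cdot 278 = 160 + 60048 = 60208$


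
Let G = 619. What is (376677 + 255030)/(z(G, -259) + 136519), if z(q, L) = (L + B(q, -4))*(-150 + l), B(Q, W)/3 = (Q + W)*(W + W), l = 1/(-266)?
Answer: 56011354/211862391 ≈ 0.26438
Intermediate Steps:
l = -1/266 ≈ -0.0037594
B(Q, W) = 6*W*(Q + W) (B(Q, W) = 3*((Q + W)*(W + W)) = 3*((Q + W)*(2*W)) = 3*(2*W*(Q + W)) = 6*W*(Q + W))
z(q, L) = -1915248/133 - 39901*L/266 + 478812*q/133 (z(q, L) = (L + 6*(-4)*(q - 4))*(-150 - 1/266) = (L + 6*(-4)*(-4 + q))*(-39901/266) = (L + (96 - 24*q))*(-39901/266) = (96 + L - 24*q)*(-39901/266) = -1915248/133 - 39901*L/266 + 478812*q/133)
(376677 + 255030)/(z(G, -259) + 136519) = (376677 + 255030)/((-1915248/133 - 39901/266*(-259) + (478812/133)*619) + 136519) = 631707/((-1915248/133 + 1476337/38 + 296384628/133) + 136519) = 631707/(599273119/266 + 136519) = 631707/(635587173/266) = 631707*(266/635587173) = 56011354/211862391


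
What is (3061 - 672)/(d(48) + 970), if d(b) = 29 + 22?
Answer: 2389/1021 ≈ 2.3399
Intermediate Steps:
d(b) = 51
(3061 - 672)/(d(48) + 970) = (3061 - 672)/(51 + 970) = 2389/1021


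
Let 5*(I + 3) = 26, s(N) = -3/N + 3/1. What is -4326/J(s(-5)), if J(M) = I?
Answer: -21630/11 ≈ -1966.4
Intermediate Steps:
s(N) = 3 - 3/N (s(N) = -3/N + 3*1 = -3/N + 3 = 3 - 3/N)
I = 11/5 (I = -3 + (1/5)*26 = -3 + 26/5 = 11/5 ≈ 2.2000)
J(M) = 11/5
-4326/J(s(-5)) = -4326/11/5 = -4326*5/11 = -21630/11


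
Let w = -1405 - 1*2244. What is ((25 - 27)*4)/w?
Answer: 8/3649 ≈ 0.0021924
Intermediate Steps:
w = -3649 (w = -1405 - 2244 = -3649)
((25 - 27)*4)/w = ((25 - 27)*4)/(-3649) = -2*4*(-1/3649) = -8*(-1/3649) = 8/3649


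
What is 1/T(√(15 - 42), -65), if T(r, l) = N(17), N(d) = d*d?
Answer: 1/289 ≈ 0.0034602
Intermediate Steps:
N(d) = d²
T(r, l) = 289 (T(r, l) = 17² = 289)
1/T(√(15 - 42), -65) = 1/289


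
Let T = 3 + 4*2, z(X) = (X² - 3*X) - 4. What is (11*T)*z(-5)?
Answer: 4356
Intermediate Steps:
z(X) = -4 + X² - 3*X
T = 11 (T = 3 + 8 = 11)
(11*T)*z(-5) = (11*11)*(-4 + (-5)² - 3*(-5)) = 121*(-4 + 25 + 15) = 121*36 = 4356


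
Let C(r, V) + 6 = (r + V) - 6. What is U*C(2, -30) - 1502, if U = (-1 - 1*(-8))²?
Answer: -3462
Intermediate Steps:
C(r, V) = -12 + V + r (C(r, V) = -6 + ((r + V) - 6) = -6 + ((V + r) - 6) = -6 + (-6 + V + r) = -12 + V + r)
U = 49 (U = (-1 + 8)² = 7² = 49)
U*C(2, -30) - 1502 = 49*(-12 - 30 + 2) - 1502 = 49*(-40) - 1502 = -1960 - 1502 = -3462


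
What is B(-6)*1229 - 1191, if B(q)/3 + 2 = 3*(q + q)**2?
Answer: 1584219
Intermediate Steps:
B(q) = -6 + 36*q**2 (B(q) = -6 + 3*(3*(q + q)**2) = -6 + 3*(3*(2*q)**2) = -6 + 3*(3*(4*q**2)) = -6 + 3*(12*q**2) = -6 + 36*q**2)
B(-6)*1229 - 1191 = (-6 + 36*(-6)**2)*1229 - 1191 = (-6 + 36*36)*1229 - 1191 = (-6 + 1296)*1229 - 1191 = 1290*1229 - 1191 = 1585410 - 1191 = 1584219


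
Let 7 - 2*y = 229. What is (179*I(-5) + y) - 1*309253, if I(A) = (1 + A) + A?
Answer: -310975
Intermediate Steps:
y = -111 (y = 7/2 - ½*229 = 7/2 - 229/2 = -111)
I(A) = 1 + 2*A
(179*I(-5) + y) - 1*309253 = (179*(1 + 2*(-5)) - 111) - 1*309253 = (179*(1 - 10) - 111) - 309253 = (179*(-9) - 111) - 309253 = (-1611 - 111) - 309253 = -1722 - 309253 = -310975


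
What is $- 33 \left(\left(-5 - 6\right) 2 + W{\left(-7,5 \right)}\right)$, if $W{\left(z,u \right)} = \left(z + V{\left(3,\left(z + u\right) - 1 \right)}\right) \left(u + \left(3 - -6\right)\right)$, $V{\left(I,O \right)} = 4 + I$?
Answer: $726$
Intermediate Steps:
$W{\left(z,u \right)} = \left(7 + z\right) \left(9 + u\right)$ ($W{\left(z,u \right)} = \left(z + \left(4 + 3\right)\right) \left(u + \left(3 - -6\right)\right) = \left(z + 7\right) \left(u + \left(3 + 6\right)\right) = \left(7 + z\right) \left(u + 9\right) = \left(7 + z\right) \left(9 + u\right)$)
$- 33 \left(\left(-5 - 6\right) 2 + W{\left(-7,5 \right)}\right) = - 33 \left(\left(-5 - 6\right) 2 + \left(63 + 7 \cdot 5 + 9 \left(-7\right) + 5 \left(-7\right)\right)\right) = - 33 \left(\left(-11\right) 2 + \left(63 + 35 - 63 - 35\right)\right) = - 33 \left(-22 + 0\right) = \left(-33\right) \left(-22\right) = 726$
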